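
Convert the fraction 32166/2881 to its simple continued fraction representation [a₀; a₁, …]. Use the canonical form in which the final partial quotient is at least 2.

32166 = 11·2881 + 475, so a_0 = 11
2881 = 6·475 + 31, so a_1 = 6
475 = 15·31 + 10, so a_2 = 15
31 = 3·10 + 1, so a_3 = 3
10 = 10·1 + 0, so a_4 = 10

[11; 6, 15, 3, 10]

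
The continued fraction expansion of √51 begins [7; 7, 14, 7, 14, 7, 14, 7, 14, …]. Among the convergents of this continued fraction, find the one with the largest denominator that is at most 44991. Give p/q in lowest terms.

List convergents until the denominator exceeds the bound:
a_0 = 7: 7/1  (≤ bound)
a_1 = 7: 50/7  (≤ bound)
a_2 = 14: 707/99  (≤ bound)
a_3 = 7: 4999/700  (≤ bound)
a_4 = 14: 70693/9899  (≤ bound)
a_5 = 7: 499850/69993  (> 44991, stop)

70693/9899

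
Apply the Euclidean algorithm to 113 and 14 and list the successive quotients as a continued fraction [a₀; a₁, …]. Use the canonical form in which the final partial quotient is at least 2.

⌊113/14⌋ = 8, remainder 1
⌊14/1⌋ = 14, remainder 0

[8; 14]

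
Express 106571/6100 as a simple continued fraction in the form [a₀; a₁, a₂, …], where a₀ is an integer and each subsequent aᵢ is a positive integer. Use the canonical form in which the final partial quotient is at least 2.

[17; 2, 8, 51, 7]

⌊106571/6100⌋ = 17, remainder 2871
⌊6100/2871⌋ = 2, remainder 358
⌊2871/358⌋ = 8, remainder 7
⌊358/7⌋ = 51, remainder 1
⌊7/1⌋ = 7, remainder 0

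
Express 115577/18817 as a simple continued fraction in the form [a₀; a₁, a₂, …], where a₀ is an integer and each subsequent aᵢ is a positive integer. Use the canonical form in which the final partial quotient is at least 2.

[6; 7, 29, 13, 7]

115577 ÷ 18817 → quotient 6, remainder 2675
18817 ÷ 2675 → quotient 7, remainder 92
2675 ÷ 92 → quotient 29, remainder 7
92 ÷ 7 → quotient 13, remainder 1
7 ÷ 1 → quotient 7, remainder 0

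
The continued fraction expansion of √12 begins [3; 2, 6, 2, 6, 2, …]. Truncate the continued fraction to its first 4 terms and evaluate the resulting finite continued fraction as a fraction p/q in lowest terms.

a_0 = 3: 3/1
a_1 = 2: 7/2
a_2 = 6: 45/13
a_3 = 2: 97/28

97/28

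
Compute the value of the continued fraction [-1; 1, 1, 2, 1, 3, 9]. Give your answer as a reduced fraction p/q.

-102/241

a_0 = -1: -1/1
a_1 = 1: 0/1
a_2 = 1: -1/2
a_3 = 2: -2/5
a_4 = 1: -3/7
a_5 = 3: -11/26
a_6 = 9: -102/241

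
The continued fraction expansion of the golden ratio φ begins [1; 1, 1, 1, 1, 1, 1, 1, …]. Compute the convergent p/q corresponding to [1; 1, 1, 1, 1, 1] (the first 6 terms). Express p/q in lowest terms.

Compute successive convergents:
a_0 = 1: 1/1
a_1 = 1: 2/1
a_2 = 1: 3/2
a_3 = 1: 5/3
a_4 = 1: 8/5
a_5 = 1: 13/8

13/8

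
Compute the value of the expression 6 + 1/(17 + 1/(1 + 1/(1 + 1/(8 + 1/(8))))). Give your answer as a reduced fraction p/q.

a_0 = 6: 6/1
a_1 = 17: 103/17
a_2 = 1: 109/18
a_3 = 1: 212/35
a_4 = 8: 1805/298
a_5 = 8: 14652/2419

14652/2419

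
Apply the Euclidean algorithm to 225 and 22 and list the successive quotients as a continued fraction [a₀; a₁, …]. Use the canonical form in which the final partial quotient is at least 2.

[10; 4, 2, 2]

225 = 10·22 + 5, so a_0 = 10
22 = 4·5 + 2, so a_1 = 4
5 = 2·2 + 1, so a_2 = 2
2 = 2·1 + 0, so a_3 = 2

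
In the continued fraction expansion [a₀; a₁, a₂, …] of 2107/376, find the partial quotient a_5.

2107 ÷ 376 → quotient 5, remainder 227
376 ÷ 227 → quotient 1, remainder 149
227 ÷ 149 → quotient 1, remainder 78
149 ÷ 78 → quotient 1, remainder 71
78 ÷ 71 → quotient 1, remainder 7
71 ÷ 7 → quotient 10, remainder 1

10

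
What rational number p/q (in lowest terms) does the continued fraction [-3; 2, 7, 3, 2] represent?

-276/109

Start with 2.
3 + 1/(2/1) = 3 + 1/2 = 7/2
7 + 1/(7/2) = 7 + 2/7 = 51/7
2 + 1/(51/7) = 2 + 7/51 = 109/51
-3 + 1/(109/51) = -3 + 51/109 = -276/109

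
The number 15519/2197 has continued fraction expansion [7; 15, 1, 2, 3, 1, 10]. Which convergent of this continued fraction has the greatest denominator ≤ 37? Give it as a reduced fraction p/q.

a_0 = 7: 7/1  (≤ bound)
a_1 = 15: 106/15  (≤ bound)
a_2 = 1: 113/16  (≤ bound)
a_3 = 2: 332/47  (> 37, stop)

113/16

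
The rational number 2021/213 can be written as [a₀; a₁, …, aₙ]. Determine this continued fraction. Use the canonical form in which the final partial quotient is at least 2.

[9; 2, 20, 1, 4]

Repeatedly divide and take the remainder:
2021 = 9·213 + 104, so a_0 = 9
213 = 2·104 + 5, so a_1 = 2
104 = 20·5 + 4, so a_2 = 20
5 = 1·4 + 1, so a_3 = 1
4 = 4·1 + 0, so a_4 = 4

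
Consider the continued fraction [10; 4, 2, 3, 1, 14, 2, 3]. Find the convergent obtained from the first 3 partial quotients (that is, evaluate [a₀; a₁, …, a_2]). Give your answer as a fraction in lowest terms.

Build up convergents one term at a time:
a_0 = 10: 10/1
a_1 = 4: 41/4
a_2 = 2: 92/9

92/9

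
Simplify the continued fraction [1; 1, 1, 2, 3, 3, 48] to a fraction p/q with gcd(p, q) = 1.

a_0 = 1: 1/1
a_1 = 1: 2/1
a_2 = 1: 3/2
a_3 = 2: 8/5
a_4 = 3: 27/17
a_5 = 3: 89/56
a_6 = 48: 4299/2705

4299/2705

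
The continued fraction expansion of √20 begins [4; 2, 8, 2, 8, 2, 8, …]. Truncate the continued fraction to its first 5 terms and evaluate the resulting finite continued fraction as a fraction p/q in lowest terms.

1364/305

a_0 = 4: 4/1
a_1 = 2: 9/2
a_2 = 8: 76/17
a_3 = 2: 161/36
a_4 = 8: 1364/305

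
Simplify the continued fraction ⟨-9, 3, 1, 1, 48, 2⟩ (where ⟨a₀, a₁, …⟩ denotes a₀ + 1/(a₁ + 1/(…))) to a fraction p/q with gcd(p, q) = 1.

Compute successive convergents:
a_0 = -9: -9/1
a_1 = 3: -26/3
a_2 = 1: -35/4
a_3 = 1: -61/7
a_4 = 48: -2963/340
a_5 = 2: -5987/687

-5987/687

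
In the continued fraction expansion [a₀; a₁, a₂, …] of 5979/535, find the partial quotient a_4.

4

Apply division with remainder until the remainder is 0:
⌊5979/535⌋ = 11, remainder 94
⌊535/94⌋ = 5, remainder 65
⌊94/65⌋ = 1, remainder 29
⌊65/29⌋ = 2, remainder 7
⌊29/7⌋ = 4, remainder 1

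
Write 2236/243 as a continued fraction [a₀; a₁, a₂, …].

[9; 4, 1, 23, 2]

2236 ÷ 243 → quotient 9, remainder 49
243 ÷ 49 → quotient 4, remainder 47
49 ÷ 47 → quotient 1, remainder 2
47 ÷ 2 → quotient 23, remainder 1
2 ÷ 1 → quotient 2, remainder 0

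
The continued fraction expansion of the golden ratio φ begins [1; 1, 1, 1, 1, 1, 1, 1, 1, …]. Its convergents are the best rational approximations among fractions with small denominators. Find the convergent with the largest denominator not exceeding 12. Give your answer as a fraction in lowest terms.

13/8

a_0 = 1: 1/1  (≤ bound)
a_1 = 1: 2/1  (≤ bound)
a_2 = 1: 3/2  (≤ bound)
a_3 = 1: 5/3  (≤ bound)
a_4 = 1: 8/5  (≤ bound)
a_5 = 1: 13/8  (≤ bound)
a_6 = 1: 21/13  (> 12, stop)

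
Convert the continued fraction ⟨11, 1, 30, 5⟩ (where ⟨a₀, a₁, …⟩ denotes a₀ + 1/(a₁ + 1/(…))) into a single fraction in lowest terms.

a_0 = 11: 11/1
a_1 = 1: 12/1
a_2 = 30: 371/31
a_3 = 5: 1867/156

1867/156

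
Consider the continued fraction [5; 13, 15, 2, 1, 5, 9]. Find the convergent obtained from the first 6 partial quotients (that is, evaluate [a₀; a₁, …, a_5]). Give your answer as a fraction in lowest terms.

Starting at the tail and folding back:
Start with 5.
1 + 1/(5/1) = 1 + 1/5 = 6/5
2 + 1/(6/5) = 2 + 5/6 = 17/6
15 + 1/(17/6) = 15 + 6/17 = 261/17
13 + 1/(261/17) = 13 + 17/261 = 3410/261
5 + 1/(3410/261) = 5 + 261/3410 = 17311/3410

17311/3410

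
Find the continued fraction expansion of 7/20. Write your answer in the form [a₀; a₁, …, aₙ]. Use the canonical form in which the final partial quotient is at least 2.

Repeatedly divide and take the remainder:
7 ÷ 20 → quotient 0, remainder 7
20 ÷ 7 → quotient 2, remainder 6
7 ÷ 6 → quotient 1, remainder 1
6 ÷ 1 → quotient 6, remainder 0

[0; 2, 1, 6]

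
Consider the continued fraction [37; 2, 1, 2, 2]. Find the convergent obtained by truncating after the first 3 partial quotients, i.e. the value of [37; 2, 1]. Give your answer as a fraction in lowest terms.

112/3

a_0 = 37: 37/1
a_1 = 2: 75/2
a_2 = 1: 112/3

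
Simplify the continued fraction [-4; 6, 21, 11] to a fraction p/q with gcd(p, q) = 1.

a_0 = -4: -4/1
a_1 = 6: -23/6
a_2 = 21: -487/127
a_3 = 11: -5380/1403

-5380/1403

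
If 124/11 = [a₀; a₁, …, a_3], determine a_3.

124 = 11·11 + 3, so a_0 = 11
11 = 3·3 + 2, so a_1 = 3
3 = 1·2 + 1, so a_2 = 1
2 = 2·1 + 0, so a_3 = 2

2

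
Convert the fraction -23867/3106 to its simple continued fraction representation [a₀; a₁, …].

[-8; 3, 6, 54, 3]

-23867 = -8·3106 + 981, so a_0 = -8
3106 = 3·981 + 163, so a_1 = 3
981 = 6·163 + 3, so a_2 = 6
163 = 54·3 + 1, so a_3 = 54
3 = 3·1 + 0, so a_4 = 3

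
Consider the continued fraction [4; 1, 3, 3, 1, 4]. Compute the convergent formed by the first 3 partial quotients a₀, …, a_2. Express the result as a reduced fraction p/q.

Work from the innermost term outward:
Start with 3.
1 + 1/(3/1) = 1 + 1/3 = 4/3
4 + 1/(4/3) = 4 + 3/4 = 19/4

19/4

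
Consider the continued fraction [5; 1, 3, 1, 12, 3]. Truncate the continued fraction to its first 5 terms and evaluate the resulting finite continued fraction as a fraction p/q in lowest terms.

Starting at the tail and folding back:
Start with 12.
1 + 1/(12/1) = 1 + 1/12 = 13/12
3 + 1/(13/12) = 3 + 12/13 = 51/13
1 + 1/(51/13) = 1 + 13/51 = 64/51
5 + 1/(64/51) = 5 + 51/64 = 371/64

371/64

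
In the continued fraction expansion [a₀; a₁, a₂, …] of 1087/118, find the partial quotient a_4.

1

Repeatedly divide and take the remainder:
⌊1087/118⌋ = 9, remainder 25
⌊118/25⌋ = 4, remainder 18
⌊25/18⌋ = 1, remainder 7
⌊18/7⌋ = 2, remainder 4
⌊7/4⌋ = 1, remainder 3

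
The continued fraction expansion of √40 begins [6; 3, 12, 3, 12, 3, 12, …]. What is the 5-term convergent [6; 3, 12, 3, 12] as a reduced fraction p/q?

a_0 = 6: 6/1
a_1 = 3: 19/3
a_2 = 12: 234/37
a_3 = 3: 721/114
a_4 = 12: 8886/1405

8886/1405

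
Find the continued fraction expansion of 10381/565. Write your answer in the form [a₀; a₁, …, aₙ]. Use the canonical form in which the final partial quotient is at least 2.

Run the Euclidean algorithm, recording each quotient:
10381 = 18·565 + 211, so a_0 = 18
565 = 2·211 + 143, so a_1 = 2
211 = 1·143 + 68, so a_2 = 1
143 = 2·68 + 7, so a_3 = 2
68 = 9·7 + 5, so a_4 = 9
7 = 1·5 + 2, so a_5 = 1
5 = 2·2 + 1, so a_6 = 2
2 = 2·1 + 0, so a_7 = 2

[18; 2, 1, 2, 9, 1, 2, 2]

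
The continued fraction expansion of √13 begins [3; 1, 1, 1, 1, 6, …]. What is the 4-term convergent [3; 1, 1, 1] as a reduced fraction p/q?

a_0 = 3: 3/1
a_1 = 1: 4/1
a_2 = 1: 7/2
a_3 = 1: 11/3

11/3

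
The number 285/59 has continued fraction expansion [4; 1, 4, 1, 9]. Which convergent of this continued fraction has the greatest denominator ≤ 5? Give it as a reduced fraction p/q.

24/5

a_0 = 4: 4/1  (≤ bound)
a_1 = 1: 5/1  (≤ bound)
a_2 = 4: 24/5  (≤ bound)
a_3 = 1: 29/6  (> 5, stop)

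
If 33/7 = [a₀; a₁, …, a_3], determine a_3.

Run the Euclidean algorithm, recording each quotient:
33 ÷ 7 → quotient 4, remainder 5
7 ÷ 5 → quotient 1, remainder 2
5 ÷ 2 → quotient 2, remainder 1
2 ÷ 1 → quotient 2, remainder 0

2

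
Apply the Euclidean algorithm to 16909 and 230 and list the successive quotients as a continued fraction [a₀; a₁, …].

⌊16909/230⌋ = 73, remainder 119
⌊230/119⌋ = 1, remainder 111
⌊119/111⌋ = 1, remainder 8
⌊111/8⌋ = 13, remainder 7
⌊8/7⌋ = 1, remainder 1
⌊7/1⌋ = 7, remainder 0

[73; 1, 1, 13, 1, 7]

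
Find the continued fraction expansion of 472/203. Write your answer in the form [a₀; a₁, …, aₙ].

Repeatedly divide and take the remainder:
472 ÷ 203 → quotient 2, remainder 66
203 ÷ 66 → quotient 3, remainder 5
66 ÷ 5 → quotient 13, remainder 1
5 ÷ 1 → quotient 5, remainder 0

[2; 3, 13, 5]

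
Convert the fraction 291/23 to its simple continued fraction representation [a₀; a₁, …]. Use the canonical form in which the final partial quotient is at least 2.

[12; 1, 1, 1, 7]

291 = 12·23 + 15, so a_0 = 12
23 = 1·15 + 8, so a_1 = 1
15 = 1·8 + 7, so a_2 = 1
8 = 1·7 + 1, so a_3 = 1
7 = 7·1 + 0, so a_4 = 7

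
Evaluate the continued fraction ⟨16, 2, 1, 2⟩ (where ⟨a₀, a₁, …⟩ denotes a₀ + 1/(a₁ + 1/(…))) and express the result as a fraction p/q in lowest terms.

Start with 2.
1 + 1/(2/1) = 1 + 1/2 = 3/2
2 + 1/(3/2) = 2 + 2/3 = 8/3
16 + 1/(8/3) = 16 + 3/8 = 131/8

131/8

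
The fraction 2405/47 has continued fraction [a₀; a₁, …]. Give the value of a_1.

5

Run the Euclidean algorithm, recording each quotient:
2405 = 51·47 + 8, so a_0 = 51
47 = 5·8 + 7, so a_1 = 5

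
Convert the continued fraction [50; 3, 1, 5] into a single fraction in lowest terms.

1156/23

a_0 = 50: 50/1
a_1 = 3: 151/3
a_2 = 1: 201/4
a_3 = 5: 1156/23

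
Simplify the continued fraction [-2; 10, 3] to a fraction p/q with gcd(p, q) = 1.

-59/31

Start with 3.
10 + 1/(3/1) = 10 + 1/3 = 31/3
-2 + 1/(31/3) = -2 + 3/31 = -59/31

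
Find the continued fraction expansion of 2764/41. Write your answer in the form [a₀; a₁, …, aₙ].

[67; 2, 2, 2, 3]

Repeatedly divide and take the remainder:
2764 = 67·41 + 17, so a_0 = 67
41 = 2·17 + 7, so a_1 = 2
17 = 2·7 + 3, so a_2 = 2
7 = 2·3 + 1, so a_3 = 2
3 = 3·1 + 0, so a_4 = 3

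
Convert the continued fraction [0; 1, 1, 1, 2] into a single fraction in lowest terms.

5/8

Start with 2.
1 + 1/(2/1) = 1 + 1/2 = 3/2
1 + 1/(3/2) = 1 + 2/3 = 5/3
1 + 1/(5/3) = 1 + 3/5 = 8/5
0 + 1/(8/5) = 0 + 5/8 = 5/8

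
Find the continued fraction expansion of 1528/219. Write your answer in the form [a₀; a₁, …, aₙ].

1528 = 6·219 + 214, so a_0 = 6
219 = 1·214 + 5, so a_1 = 1
214 = 42·5 + 4, so a_2 = 42
5 = 1·4 + 1, so a_3 = 1
4 = 4·1 + 0, so a_4 = 4

[6; 1, 42, 1, 4]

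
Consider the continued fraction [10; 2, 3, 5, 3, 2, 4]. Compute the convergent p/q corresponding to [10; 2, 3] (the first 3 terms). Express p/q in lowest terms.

Start with 3.
2 + 1/(3/1) = 2 + 1/3 = 7/3
10 + 1/(7/3) = 10 + 3/7 = 73/7

73/7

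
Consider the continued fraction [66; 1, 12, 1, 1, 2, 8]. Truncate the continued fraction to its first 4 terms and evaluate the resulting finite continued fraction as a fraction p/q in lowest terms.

a_0 = 66: 66/1
a_1 = 1: 67/1
a_2 = 12: 870/13
a_3 = 1: 937/14

937/14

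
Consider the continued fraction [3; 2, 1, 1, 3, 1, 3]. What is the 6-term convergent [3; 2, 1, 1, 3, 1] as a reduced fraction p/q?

78/23

Start with 1.
3 + 1/(1/1) = 3 + 1/1 = 4/1
1 + 1/(4/1) = 1 + 1/4 = 5/4
1 + 1/(5/4) = 1 + 4/5 = 9/5
2 + 1/(9/5) = 2 + 5/9 = 23/9
3 + 1/(23/9) = 3 + 9/23 = 78/23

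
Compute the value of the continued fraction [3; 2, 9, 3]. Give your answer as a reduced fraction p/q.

Start with 3.
9 + 1/(3/1) = 9 + 1/3 = 28/3
2 + 1/(28/3) = 2 + 3/28 = 59/28
3 + 1/(59/28) = 3 + 28/59 = 205/59

205/59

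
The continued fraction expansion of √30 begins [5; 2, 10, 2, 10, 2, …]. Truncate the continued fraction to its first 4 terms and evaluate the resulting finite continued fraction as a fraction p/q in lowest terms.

241/44

a_0 = 5: 5/1
a_1 = 2: 11/2
a_2 = 10: 115/21
a_3 = 2: 241/44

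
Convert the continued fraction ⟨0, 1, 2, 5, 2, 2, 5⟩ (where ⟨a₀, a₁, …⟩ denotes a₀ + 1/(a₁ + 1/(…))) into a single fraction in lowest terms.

319/465

Compute successive convergents:
a_0 = 0: 0/1
a_1 = 1: 1/1
a_2 = 2: 2/3
a_3 = 5: 11/16
a_4 = 2: 24/35
a_5 = 2: 59/86
a_6 = 5: 319/465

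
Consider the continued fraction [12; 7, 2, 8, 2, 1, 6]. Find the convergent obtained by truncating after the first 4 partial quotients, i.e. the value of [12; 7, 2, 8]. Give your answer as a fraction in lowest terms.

Start with 8.
2 + 1/(8/1) = 2 + 1/8 = 17/8
7 + 1/(17/8) = 7 + 8/17 = 127/17
12 + 1/(127/17) = 12 + 17/127 = 1541/127

1541/127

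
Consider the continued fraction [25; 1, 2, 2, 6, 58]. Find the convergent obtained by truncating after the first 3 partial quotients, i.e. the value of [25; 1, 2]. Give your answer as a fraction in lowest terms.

77/3

Collapse the nested fraction from the inside out:
Start with 2.
1 + 1/(2/1) = 1 + 1/2 = 3/2
25 + 1/(3/2) = 25 + 2/3 = 77/3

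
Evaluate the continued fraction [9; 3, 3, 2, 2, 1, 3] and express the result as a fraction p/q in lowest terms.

Use the convergent recurrence hₖ = aₖ·hₖ₋₁ + hₖ₋₂ (and likewise for the denominators kₖ):
a_0 = 9: 9/1
a_1 = 3: 28/3
a_2 = 3: 93/10
a_3 = 2: 214/23
a_4 = 2: 521/56
a_5 = 1: 735/79
a_6 = 3: 2726/293

2726/293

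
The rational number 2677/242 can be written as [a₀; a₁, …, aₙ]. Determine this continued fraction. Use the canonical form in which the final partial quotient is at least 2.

Repeatedly divide and take the remainder:
2677 ÷ 242 → quotient 11, remainder 15
242 ÷ 15 → quotient 16, remainder 2
15 ÷ 2 → quotient 7, remainder 1
2 ÷ 1 → quotient 2, remainder 0

[11; 16, 7, 2]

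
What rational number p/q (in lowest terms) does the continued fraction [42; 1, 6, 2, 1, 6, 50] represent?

315993/7372

a_0 = 42: 42/1
a_1 = 1: 43/1
a_2 = 6: 300/7
a_3 = 2: 643/15
a_4 = 1: 943/22
a_5 = 6: 6301/147
a_6 = 50: 315993/7372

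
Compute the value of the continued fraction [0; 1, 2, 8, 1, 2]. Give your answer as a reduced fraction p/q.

Start with 2.
1 + 1/(2/1) = 1 + 1/2 = 3/2
8 + 1/(3/2) = 8 + 2/3 = 26/3
2 + 1/(26/3) = 2 + 3/26 = 55/26
1 + 1/(55/26) = 1 + 26/55 = 81/55
0 + 1/(81/55) = 0 + 55/81 = 55/81

55/81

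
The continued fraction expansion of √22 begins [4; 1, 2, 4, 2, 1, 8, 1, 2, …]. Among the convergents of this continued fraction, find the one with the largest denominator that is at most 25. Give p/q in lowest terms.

List convergents until the denominator exceeds the bound:
a_0 = 4: 4/1  (≤ bound)
a_1 = 1: 5/1  (≤ bound)
a_2 = 2: 14/3  (≤ bound)
a_3 = 4: 61/13  (≤ bound)
a_4 = 2: 136/29  (> 25, stop)

61/13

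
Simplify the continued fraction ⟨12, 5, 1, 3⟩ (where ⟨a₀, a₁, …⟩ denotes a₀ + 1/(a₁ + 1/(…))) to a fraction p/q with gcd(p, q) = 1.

280/23

Compute successive convergents:
a_0 = 12: 12/1
a_1 = 5: 61/5
a_2 = 1: 73/6
a_3 = 3: 280/23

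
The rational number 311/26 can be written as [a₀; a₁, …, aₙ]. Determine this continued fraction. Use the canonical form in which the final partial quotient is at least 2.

⌊311/26⌋ = 11, remainder 25
⌊26/25⌋ = 1, remainder 1
⌊25/1⌋ = 25, remainder 0

[11; 1, 25]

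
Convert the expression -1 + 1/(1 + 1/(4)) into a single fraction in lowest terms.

Start with 4.
1 + 1/(4/1) = 1 + 1/4 = 5/4
-1 + 1/(5/4) = -1 + 4/5 = -1/5

-1/5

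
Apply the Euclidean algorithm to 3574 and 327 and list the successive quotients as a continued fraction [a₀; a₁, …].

3574 ÷ 327 → quotient 10, remainder 304
327 ÷ 304 → quotient 1, remainder 23
304 ÷ 23 → quotient 13, remainder 5
23 ÷ 5 → quotient 4, remainder 3
5 ÷ 3 → quotient 1, remainder 2
3 ÷ 2 → quotient 1, remainder 1
2 ÷ 1 → quotient 2, remainder 0

[10; 1, 13, 4, 1, 1, 2]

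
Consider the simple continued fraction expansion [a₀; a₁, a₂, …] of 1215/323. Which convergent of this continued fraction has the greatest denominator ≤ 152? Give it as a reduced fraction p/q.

List convergents until the denominator exceeds the bound:
a_0 = 3: 3/1  (≤ bound)
a_1 = 1: 4/1  (≤ bound)
a_2 = 3: 15/4  (≤ bound)
a_3 = 5: 79/21  (≤ bound)
a_4 = 7: 568/151  (≤ bound)
a_5 = 2: 1215/323  (> 152, stop)

568/151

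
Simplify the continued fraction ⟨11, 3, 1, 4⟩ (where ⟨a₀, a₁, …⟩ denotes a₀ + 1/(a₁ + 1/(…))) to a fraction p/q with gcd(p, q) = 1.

Work from the innermost term outward:
Start with 4.
1 + 1/(4/1) = 1 + 1/4 = 5/4
3 + 1/(5/4) = 3 + 4/5 = 19/5
11 + 1/(19/5) = 11 + 5/19 = 214/19

214/19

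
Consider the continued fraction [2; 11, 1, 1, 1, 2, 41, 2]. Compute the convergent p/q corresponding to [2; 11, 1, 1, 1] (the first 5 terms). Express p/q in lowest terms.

Start with 1.
1 + 1/(1/1) = 1 + 1/1 = 2/1
1 + 1/(2/1) = 1 + 1/2 = 3/2
11 + 1/(3/2) = 11 + 2/3 = 35/3
2 + 1/(35/3) = 2 + 3/35 = 73/35

73/35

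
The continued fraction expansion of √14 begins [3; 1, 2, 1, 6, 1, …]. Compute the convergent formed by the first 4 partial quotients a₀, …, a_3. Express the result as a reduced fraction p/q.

15/4

Start with 1.
2 + 1/(1/1) = 2 + 1/1 = 3/1
1 + 1/(3/1) = 1 + 1/3 = 4/3
3 + 1/(4/3) = 3 + 3/4 = 15/4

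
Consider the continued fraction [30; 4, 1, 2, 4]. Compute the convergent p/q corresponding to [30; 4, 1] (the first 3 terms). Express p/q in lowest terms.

151/5

Start with 1.
4 + 1/(1/1) = 4 + 1/1 = 5/1
30 + 1/(5/1) = 30 + 1/5 = 151/5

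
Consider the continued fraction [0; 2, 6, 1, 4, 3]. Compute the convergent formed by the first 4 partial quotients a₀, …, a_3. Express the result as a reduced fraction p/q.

Collapse the nested fraction from the inside out:
Start with 1.
6 + 1/(1/1) = 6 + 1/1 = 7/1
2 + 1/(7/1) = 2 + 1/7 = 15/7
0 + 1/(15/7) = 0 + 7/15 = 7/15

7/15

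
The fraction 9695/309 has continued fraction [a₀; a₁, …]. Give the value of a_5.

9695 ÷ 309 → quotient 31, remainder 116
309 ÷ 116 → quotient 2, remainder 77
116 ÷ 77 → quotient 1, remainder 39
77 ÷ 39 → quotient 1, remainder 38
39 ÷ 38 → quotient 1, remainder 1
38 ÷ 1 → quotient 38, remainder 0

38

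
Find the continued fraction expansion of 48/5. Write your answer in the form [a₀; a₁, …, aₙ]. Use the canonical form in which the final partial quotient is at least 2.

Run the Euclidean algorithm, recording each quotient:
⌊48/5⌋ = 9, remainder 3
⌊5/3⌋ = 1, remainder 2
⌊3/2⌋ = 1, remainder 1
⌊2/1⌋ = 2, remainder 0

[9; 1, 1, 2]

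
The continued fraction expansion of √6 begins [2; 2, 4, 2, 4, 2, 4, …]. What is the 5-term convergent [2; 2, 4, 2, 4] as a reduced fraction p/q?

Work from the innermost term outward:
Start with 4.
2 + 1/(4/1) = 2 + 1/4 = 9/4
4 + 1/(9/4) = 4 + 4/9 = 40/9
2 + 1/(40/9) = 2 + 9/40 = 89/40
2 + 1/(89/40) = 2 + 40/89 = 218/89

218/89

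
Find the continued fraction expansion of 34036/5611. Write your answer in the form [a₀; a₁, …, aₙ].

34036 = 6·5611 + 370, so a_0 = 6
5611 = 15·370 + 61, so a_1 = 15
370 = 6·61 + 4, so a_2 = 6
61 = 15·4 + 1, so a_3 = 15
4 = 4·1 + 0, so a_4 = 4

[6; 15, 6, 15, 4]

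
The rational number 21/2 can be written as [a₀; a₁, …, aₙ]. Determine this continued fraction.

[10; 2]

21 ÷ 2 → quotient 10, remainder 1
2 ÷ 1 → quotient 2, remainder 0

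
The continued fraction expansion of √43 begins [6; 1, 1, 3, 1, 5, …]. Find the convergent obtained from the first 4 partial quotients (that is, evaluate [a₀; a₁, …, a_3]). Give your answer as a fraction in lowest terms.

Compute successive convergents:
a_0 = 6: 6/1
a_1 = 1: 7/1
a_2 = 1: 13/2
a_3 = 3: 46/7

46/7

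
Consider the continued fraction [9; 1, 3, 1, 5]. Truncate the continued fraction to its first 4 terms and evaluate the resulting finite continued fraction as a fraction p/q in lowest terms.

49/5

Collapse the nested fraction from the inside out:
Start with 1.
3 + 1/(1/1) = 3 + 1/1 = 4/1
1 + 1/(4/1) = 1 + 1/4 = 5/4
9 + 1/(5/4) = 9 + 4/5 = 49/5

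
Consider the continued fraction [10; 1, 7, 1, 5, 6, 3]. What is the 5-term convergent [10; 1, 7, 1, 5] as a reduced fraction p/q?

Starting at the tail and folding back:
Start with 5.
1 + 1/(5/1) = 1 + 1/5 = 6/5
7 + 1/(6/5) = 7 + 5/6 = 47/6
1 + 1/(47/6) = 1 + 6/47 = 53/47
10 + 1/(53/47) = 10 + 47/53 = 577/53

577/53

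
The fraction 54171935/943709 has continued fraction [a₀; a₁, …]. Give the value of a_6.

54171935 ÷ 943709 → quotient 57, remainder 380522
943709 ÷ 380522 → quotient 2, remainder 182665
380522 ÷ 182665 → quotient 2, remainder 15192
182665 ÷ 15192 → quotient 12, remainder 361
15192 ÷ 361 → quotient 42, remainder 30
361 ÷ 30 → quotient 12, remainder 1
30 ÷ 1 → quotient 30, remainder 0

30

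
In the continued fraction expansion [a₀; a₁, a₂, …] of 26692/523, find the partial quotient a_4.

26692 = 51·523 + 19, so a_0 = 51
523 = 27·19 + 10, so a_1 = 27
19 = 1·10 + 9, so a_2 = 1
10 = 1·9 + 1, so a_3 = 1
9 = 9·1 + 0, so a_4 = 9

9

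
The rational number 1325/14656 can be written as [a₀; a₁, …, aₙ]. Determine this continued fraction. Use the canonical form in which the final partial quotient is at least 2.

[0; 11, 16, 2, 1, 3, 1, 5]

Run the Euclidean algorithm, recording each quotient:
⌊1325/14656⌋ = 0, remainder 1325
⌊14656/1325⌋ = 11, remainder 81
⌊1325/81⌋ = 16, remainder 29
⌊81/29⌋ = 2, remainder 23
⌊29/23⌋ = 1, remainder 6
⌊23/6⌋ = 3, remainder 5
⌊6/5⌋ = 1, remainder 1
⌊5/1⌋ = 5, remainder 0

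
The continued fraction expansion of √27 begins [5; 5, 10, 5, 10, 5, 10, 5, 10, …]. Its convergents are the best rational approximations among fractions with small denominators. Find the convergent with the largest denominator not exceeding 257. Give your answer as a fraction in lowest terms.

265/51

List convergents until the denominator exceeds the bound:
a_0 = 5: 5/1  (≤ bound)
a_1 = 5: 26/5  (≤ bound)
a_2 = 10: 265/51  (≤ bound)
a_3 = 5: 1351/260  (> 257, stop)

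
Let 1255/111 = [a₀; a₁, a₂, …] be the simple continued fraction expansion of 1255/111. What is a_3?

1255 = 11·111 + 34, so a_0 = 11
111 = 3·34 + 9, so a_1 = 3
34 = 3·9 + 7, so a_2 = 3
9 = 1·7 + 2, so a_3 = 1

1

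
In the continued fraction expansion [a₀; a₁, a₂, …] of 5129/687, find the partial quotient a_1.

2

⌊5129/687⌋ = 7, remainder 320
⌊687/320⌋ = 2, remainder 47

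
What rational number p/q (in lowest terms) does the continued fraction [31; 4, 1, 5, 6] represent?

a_0 = 31: 31/1
a_1 = 4: 125/4
a_2 = 1: 156/5
a_3 = 5: 905/29
a_4 = 6: 5586/179

5586/179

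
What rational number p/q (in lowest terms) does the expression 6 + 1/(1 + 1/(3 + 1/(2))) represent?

61/9

Start with 2.
3 + 1/(2/1) = 3 + 1/2 = 7/2
1 + 1/(7/2) = 1 + 2/7 = 9/7
6 + 1/(9/7) = 6 + 7/9 = 61/9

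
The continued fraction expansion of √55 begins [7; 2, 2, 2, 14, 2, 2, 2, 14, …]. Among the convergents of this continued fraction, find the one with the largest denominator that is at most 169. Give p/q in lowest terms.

89/12

a_0 = 7: 7/1  (≤ bound)
a_1 = 2: 15/2  (≤ bound)
a_2 = 2: 37/5  (≤ bound)
a_3 = 2: 89/12  (≤ bound)
a_4 = 14: 1283/173  (> 169, stop)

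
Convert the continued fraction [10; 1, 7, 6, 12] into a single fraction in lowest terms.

a_0 = 10: 10/1
a_1 = 1: 11/1
a_2 = 7: 87/8
a_3 = 6: 533/49
a_4 = 12: 6483/596

6483/596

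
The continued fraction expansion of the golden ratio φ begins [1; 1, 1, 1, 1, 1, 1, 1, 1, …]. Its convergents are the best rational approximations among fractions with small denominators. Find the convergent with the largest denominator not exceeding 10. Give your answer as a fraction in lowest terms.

13/8

List convergents until the denominator exceeds the bound:
a_0 = 1: 1/1  (≤ bound)
a_1 = 1: 2/1  (≤ bound)
a_2 = 1: 3/2  (≤ bound)
a_3 = 1: 5/3  (≤ bound)
a_4 = 1: 8/5  (≤ bound)
a_5 = 1: 13/8  (≤ bound)
a_6 = 1: 21/13  (> 10, stop)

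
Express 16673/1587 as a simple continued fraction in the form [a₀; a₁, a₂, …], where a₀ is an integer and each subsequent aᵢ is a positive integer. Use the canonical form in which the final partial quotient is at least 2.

[10; 1, 1, 41, 3, 1, 4]

⌊16673/1587⌋ = 10, remainder 803
⌊1587/803⌋ = 1, remainder 784
⌊803/784⌋ = 1, remainder 19
⌊784/19⌋ = 41, remainder 5
⌊19/5⌋ = 3, remainder 4
⌊5/4⌋ = 1, remainder 1
⌊4/1⌋ = 4, remainder 0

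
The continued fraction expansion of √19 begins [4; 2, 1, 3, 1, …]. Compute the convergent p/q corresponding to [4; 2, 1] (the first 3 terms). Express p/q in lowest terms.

13/3

Work from the innermost term outward:
Start with 1.
2 + 1/(1/1) = 2 + 1/1 = 3/1
4 + 1/(3/1) = 4 + 1/3 = 13/3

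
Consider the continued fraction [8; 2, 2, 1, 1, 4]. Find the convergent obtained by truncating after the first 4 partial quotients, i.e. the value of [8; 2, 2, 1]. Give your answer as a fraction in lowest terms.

59/7

Work from the innermost term outward:
Start with 1.
2 + 1/(1/1) = 2 + 1/1 = 3/1
2 + 1/(3/1) = 2 + 1/3 = 7/3
8 + 1/(7/3) = 8 + 3/7 = 59/7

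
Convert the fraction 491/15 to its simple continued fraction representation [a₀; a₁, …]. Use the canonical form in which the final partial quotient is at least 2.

[32; 1, 2, 1, 3]

⌊491/15⌋ = 32, remainder 11
⌊15/11⌋ = 1, remainder 4
⌊11/4⌋ = 2, remainder 3
⌊4/3⌋ = 1, remainder 1
⌊3/1⌋ = 3, remainder 0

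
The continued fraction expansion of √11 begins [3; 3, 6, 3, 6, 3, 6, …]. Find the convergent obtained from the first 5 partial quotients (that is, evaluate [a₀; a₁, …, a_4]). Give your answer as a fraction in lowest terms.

1257/379

Work from the innermost term outward:
Start with 6.
3 + 1/(6/1) = 3 + 1/6 = 19/6
6 + 1/(19/6) = 6 + 6/19 = 120/19
3 + 1/(120/19) = 3 + 19/120 = 379/120
3 + 1/(379/120) = 3 + 120/379 = 1257/379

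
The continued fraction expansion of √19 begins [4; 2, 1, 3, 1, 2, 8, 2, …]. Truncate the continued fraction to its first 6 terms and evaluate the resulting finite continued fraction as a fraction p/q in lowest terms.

Collapse the nested fraction from the inside out:
Start with 2.
1 + 1/(2/1) = 1 + 1/2 = 3/2
3 + 1/(3/2) = 3 + 2/3 = 11/3
1 + 1/(11/3) = 1 + 3/11 = 14/11
2 + 1/(14/11) = 2 + 11/14 = 39/14
4 + 1/(39/14) = 4 + 14/39 = 170/39

170/39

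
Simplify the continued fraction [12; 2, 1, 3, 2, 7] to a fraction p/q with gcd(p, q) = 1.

Start with 7.
2 + 1/(7/1) = 2 + 1/7 = 15/7
3 + 1/(15/7) = 3 + 7/15 = 52/15
1 + 1/(52/15) = 1 + 15/52 = 67/52
2 + 1/(67/52) = 2 + 52/67 = 186/67
12 + 1/(186/67) = 12 + 67/186 = 2299/186

2299/186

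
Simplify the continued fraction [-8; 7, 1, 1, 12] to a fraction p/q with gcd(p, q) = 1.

a_0 = -8: -8/1
a_1 = 7: -55/7
a_2 = 1: -63/8
a_3 = 1: -118/15
a_4 = 12: -1479/188

-1479/188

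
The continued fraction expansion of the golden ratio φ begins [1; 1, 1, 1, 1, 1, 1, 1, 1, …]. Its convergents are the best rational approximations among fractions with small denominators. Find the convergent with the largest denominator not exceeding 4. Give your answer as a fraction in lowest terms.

5/3

List convergents until the denominator exceeds the bound:
a_0 = 1: 1/1  (≤ bound)
a_1 = 1: 2/1  (≤ bound)
a_2 = 1: 3/2  (≤ bound)
a_3 = 1: 5/3  (≤ bound)
a_4 = 1: 8/5  (> 4, stop)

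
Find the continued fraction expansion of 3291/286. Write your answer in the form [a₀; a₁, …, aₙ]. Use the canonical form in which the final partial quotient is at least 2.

3291 ÷ 286 → quotient 11, remainder 145
286 ÷ 145 → quotient 1, remainder 141
145 ÷ 141 → quotient 1, remainder 4
141 ÷ 4 → quotient 35, remainder 1
4 ÷ 1 → quotient 4, remainder 0

[11; 1, 1, 35, 4]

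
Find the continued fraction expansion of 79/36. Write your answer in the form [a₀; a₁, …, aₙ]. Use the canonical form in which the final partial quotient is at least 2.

[2; 5, 7]

Repeatedly divide and take the remainder:
⌊79/36⌋ = 2, remainder 7
⌊36/7⌋ = 5, remainder 1
⌊7/1⌋ = 7, remainder 0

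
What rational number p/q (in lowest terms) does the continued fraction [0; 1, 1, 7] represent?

Collapse the nested fraction from the inside out:
Start with 7.
1 + 1/(7/1) = 1 + 1/7 = 8/7
1 + 1/(8/7) = 1 + 7/8 = 15/8
0 + 1/(15/8) = 0 + 8/15 = 8/15

8/15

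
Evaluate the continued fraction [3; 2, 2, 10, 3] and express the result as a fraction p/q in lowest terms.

a_0 = 3: 3/1
a_1 = 2: 7/2
a_2 = 2: 17/5
a_3 = 10: 177/52
a_4 = 3: 548/161

548/161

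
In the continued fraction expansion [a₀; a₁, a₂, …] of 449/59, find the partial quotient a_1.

Apply division with remainder until the remainder is 0:
449 ÷ 59 → quotient 7, remainder 36
59 ÷ 36 → quotient 1, remainder 23

1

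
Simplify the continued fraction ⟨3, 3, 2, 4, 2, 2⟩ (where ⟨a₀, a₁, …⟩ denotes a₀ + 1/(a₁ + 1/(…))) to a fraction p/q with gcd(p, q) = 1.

556/169

Start with 2.
2 + 1/(2/1) = 2 + 1/2 = 5/2
4 + 1/(5/2) = 4 + 2/5 = 22/5
2 + 1/(22/5) = 2 + 5/22 = 49/22
3 + 1/(49/22) = 3 + 22/49 = 169/49
3 + 1/(169/49) = 3 + 49/169 = 556/169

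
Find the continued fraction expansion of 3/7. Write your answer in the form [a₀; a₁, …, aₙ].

Run the Euclidean algorithm, recording each quotient:
3 ÷ 7 → quotient 0, remainder 3
7 ÷ 3 → quotient 2, remainder 1
3 ÷ 1 → quotient 3, remainder 0

[0; 2, 3]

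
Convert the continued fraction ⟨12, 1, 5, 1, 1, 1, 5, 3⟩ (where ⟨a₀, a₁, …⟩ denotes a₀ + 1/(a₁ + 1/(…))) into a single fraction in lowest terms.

Start with 3.
5 + 1/(3/1) = 5 + 1/3 = 16/3
1 + 1/(16/3) = 1 + 3/16 = 19/16
1 + 1/(19/16) = 1 + 16/19 = 35/19
1 + 1/(35/19) = 1 + 19/35 = 54/35
5 + 1/(54/35) = 5 + 35/54 = 305/54
1 + 1/(305/54) = 1 + 54/305 = 359/305
12 + 1/(359/305) = 12 + 305/359 = 4613/359

4613/359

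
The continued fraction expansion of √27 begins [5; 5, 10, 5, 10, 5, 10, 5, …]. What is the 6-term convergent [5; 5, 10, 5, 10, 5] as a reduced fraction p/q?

Start with 5.
10 + 1/(5/1) = 10 + 1/5 = 51/5
5 + 1/(51/5) = 5 + 5/51 = 260/51
10 + 1/(260/51) = 10 + 51/260 = 2651/260
5 + 1/(2651/260) = 5 + 260/2651 = 13515/2651
5 + 1/(13515/2651) = 5 + 2651/13515 = 70226/13515

70226/13515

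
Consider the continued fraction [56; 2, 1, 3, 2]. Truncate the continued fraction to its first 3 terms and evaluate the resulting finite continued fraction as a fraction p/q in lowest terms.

a_0 = 56: 56/1
a_1 = 2: 113/2
a_2 = 1: 169/3

169/3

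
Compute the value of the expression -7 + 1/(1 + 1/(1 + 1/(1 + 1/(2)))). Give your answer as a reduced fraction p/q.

a_0 = -7: -7/1
a_1 = 1: -6/1
a_2 = 1: -13/2
a_3 = 1: -19/3
a_4 = 2: -51/8

-51/8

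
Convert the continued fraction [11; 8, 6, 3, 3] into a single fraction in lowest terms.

Compute successive convergents:
a_0 = 11: 11/1
a_1 = 8: 89/8
a_2 = 6: 545/49
a_3 = 3: 1724/155
a_4 = 3: 5717/514

5717/514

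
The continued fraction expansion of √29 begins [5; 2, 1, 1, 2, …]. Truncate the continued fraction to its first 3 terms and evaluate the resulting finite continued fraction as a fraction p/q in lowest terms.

Build up convergents one term at a time:
a_0 = 5: 5/1
a_1 = 2: 11/2
a_2 = 1: 16/3

16/3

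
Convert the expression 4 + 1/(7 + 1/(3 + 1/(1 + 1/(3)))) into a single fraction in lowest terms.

Start with 3.
1 + 1/(3/1) = 1 + 1/3 = 4/3
3 + 1/(4/3) = 3 + 3/4 = 15/4
7 + 1/(15/4) = 7 + 4/15 = 109/15
4 + 1/(109/15) = 4 + 15/109 = 451/109

451/109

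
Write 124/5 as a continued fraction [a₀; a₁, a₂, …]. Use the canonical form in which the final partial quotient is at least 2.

124 = 24·5 + 4, so a_0 = 24
5 = 1·4 + 1, so a_1 = 1
4 = 4·1 + 0, so a_2 = 4

[24; 1, 4]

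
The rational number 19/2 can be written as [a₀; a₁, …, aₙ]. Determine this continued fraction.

[9; 2]

Repeatedly divide and take the remainder:
19 ÷ 2 → quotient 9, remainder 1
2 ÷ 1 → quotient 2, remainder 0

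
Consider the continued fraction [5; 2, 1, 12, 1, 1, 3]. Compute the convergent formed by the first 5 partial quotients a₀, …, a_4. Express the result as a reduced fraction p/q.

219/41

a_0 = 5: 5/1
a_1 = 2: 11/2
a_2 = 1: 16/3
a_3 = 12: 203/38
a_4 = 1: 219/41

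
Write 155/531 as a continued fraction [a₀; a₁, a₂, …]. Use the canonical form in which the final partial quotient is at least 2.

Apply division with remainder until the remainder is 0:
155 ÷ 531 → quotient 0, remainder 155
531 ÷ 155 → quotient 3, remainder 66
155 ÷ 66 → quotient 2, remainder 23
66 ÷ 23 → quotient 2, remainder 20
23 ÷ 20 → quotient 1, remainder 3
20 ÷ 3 → quotient 6, remainder 2
3 ÷ 2 → quotient 1, remainder 1
2 ÷ 1 → quotient 2, remainder 0

[0; 3, 2, 2, 1, 6, 1, 2]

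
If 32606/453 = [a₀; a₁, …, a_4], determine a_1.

1

32606 ÷ 453 → quotient 71, remainder 443
453 ÷ 443 → quotient 1, remainder 10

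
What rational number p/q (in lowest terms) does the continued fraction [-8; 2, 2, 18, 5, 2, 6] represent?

-50123/6597

a_0 = -8: -8/1
a_1 = 2: -15/2
a_2 = 2: -38/5
a_3 = 18: -699/92
a_4 = 5: -3533/465
a_5 = 2: -7765/1022
a_6 = 6: -50123/6597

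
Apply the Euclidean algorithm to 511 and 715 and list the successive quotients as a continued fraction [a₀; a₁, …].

[0; 1, 2, 1, 1, 50, 2]

Apply division with remainder until the remainder is 0:
511 = 0·715 + 511, so a_0 = 0
715 = 1·511 + 204, so a_1 = 1
511 = 2·204 + 103, so a_2 = 2
204 = 1·103 + 101, so a_3 = 1
103 = 1·101 + 2, so a_4 = 1
101 = 50·2 + 1, so a_5 = 50
2 = 2·1 + 0, so a_6 = 2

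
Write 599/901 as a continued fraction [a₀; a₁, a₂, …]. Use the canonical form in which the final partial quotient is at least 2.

[0; 1, 1, 1, 59, 2, 2]

Apply division with remainder until the remainder is 0:
599 = 0·901 + 599, so a_0 = 0
901 = 1·599 + 302, so a_1 = 1
599 = 1·302 + 297, so a_2 = 1
302 = 1·297 + 5, so a_3 = 1
297 = 59·5 + 2, so a_4 = 59
5 = 2·2 + 1, so a_5 = 2
2 = 2·1 + 0, so a_6 = 2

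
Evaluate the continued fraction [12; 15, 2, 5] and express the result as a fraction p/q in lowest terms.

2051/170

Starting at the tail and folding back:
Start with 5.
2 + 1/(5/1) = 2 + 1/5 = 11/5
15 + 1/(11/5) = 15 + 5/11 = 170/11
12 + 1/(170/11) = 12 + 11/170 = 2051/170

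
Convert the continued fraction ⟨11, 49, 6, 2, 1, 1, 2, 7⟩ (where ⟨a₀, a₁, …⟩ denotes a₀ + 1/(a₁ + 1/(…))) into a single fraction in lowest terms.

Compute successive convergents:
a_0 = 11: 11/1
a_1 = 49: 540/49
a_2 = 6: 3251/295
a_3 = 2: 7042/639
a_4 = 1: 10293/934
a_5 = 1: 17335/1573
a_6 = 2: 44963/4080
a_7 = 7: 332076/30133

332076/30133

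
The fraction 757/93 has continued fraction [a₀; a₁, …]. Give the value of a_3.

Run the Euclidean algorithm, recording each quotient:
757 ÷ 93 → quotient 8, remainder 13
93 ÷ 13 → quotient 7, remainder 2
13 ÷ 2 → quotient 6, remainder 1
2 ÷ 1 → quotient 2, remainder 0

2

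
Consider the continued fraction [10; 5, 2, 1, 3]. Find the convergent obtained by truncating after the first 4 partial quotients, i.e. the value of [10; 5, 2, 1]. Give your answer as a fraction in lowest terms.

Compute successive convergents:
a_0 = 10: 10/1
a_1 = 5: 51/5
a_2 = 2: 112/11
a_3 = 1: 163/16

163/16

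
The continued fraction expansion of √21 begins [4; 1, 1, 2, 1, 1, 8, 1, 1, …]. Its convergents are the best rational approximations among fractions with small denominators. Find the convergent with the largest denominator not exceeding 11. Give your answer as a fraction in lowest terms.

List convergents until the denominator exceeds the bound:
a_0 = 4: 4/1  (≤ bound)
a_1 = 1: 5/1  (≤ bound)
a_2 = 1: 9/2  (≤ bound)
a_3 = 2: 23/5  (≤ bound)
a_4 = 1: 32/7  (≤ bound)
a_5 = 1: 55/12  (> 11, stop)

32/7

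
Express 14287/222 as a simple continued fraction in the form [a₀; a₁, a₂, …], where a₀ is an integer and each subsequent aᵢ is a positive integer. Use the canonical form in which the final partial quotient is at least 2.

[64; 2, 1, 4, 3, 1, 3]

14287 = 64·222 + 79, so a_0 = 64
222 = 2·79 + 64, so a_1 = 2
79 = 1·64 + 15, so a_2 = 1
64 = 4·15 + 4, so a_3 = 4
15 = 3·4 + 3, so a_4 = 3
4 = 1·3 + 1, so a_5 = 1
3 = 3·1 + 0, so a_6 = 3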